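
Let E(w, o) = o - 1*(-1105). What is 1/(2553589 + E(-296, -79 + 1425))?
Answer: 1/2556040 ≈ 3.9123e-7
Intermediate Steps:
E(w, o) = 1105 + o (E(w, o) = o + 1105 = 1105 + o)
1/(2553589 + E(-296, -79 + 1425)) = 1/(2553589 + (1105 + (-79 + 1425))) = 1/(2553589 + (1105 + 1346)) = 1/(2553589 + 2451) = 1/2556040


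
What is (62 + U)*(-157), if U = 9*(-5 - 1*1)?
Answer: -1256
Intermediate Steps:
U = -54 (U = 9*(-5 - 1) = 9*(-6) = -54)
(62 + U)*(-157) = (62 - 54)*(-157) = 8*(-157) = -1256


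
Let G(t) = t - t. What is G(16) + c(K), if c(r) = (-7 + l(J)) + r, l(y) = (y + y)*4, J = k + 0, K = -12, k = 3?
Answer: 5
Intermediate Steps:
G(t) = 0
J = 3 (J = 3 + 0 = 3)
l(y) = 8*y (l(y) = (2*y)*4 = 8*y)
c(r) = 17 + r (c(r) = (-7 + 8*3) + r = (-7 + 24) + r = 17 + r)
G(16) + c(K) = 0 + (17 - 12) = 0 + 5 = 5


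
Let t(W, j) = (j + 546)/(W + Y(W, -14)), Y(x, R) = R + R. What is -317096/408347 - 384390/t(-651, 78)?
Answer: 17763116648861/42468088 ≈ 4.1827e+5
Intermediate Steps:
Y(x, R) = 2*R
t(W, j) = (546 + j)/(-28 + W) (t(W, j) = (j + 546)/(W + 2*(-14)) = (546 + j)/(W - 28) = (546 + j)/(-28 + W))
-317096/408347 - 384390/t(-651, 78) = -317096/408347 - 384390*(-28 - 651)/(546 + 78) = -317096*1/408347 - 384390/(624/(-679)) = -317096/408347 - 384390/((-1/679*624)) = -317096/408347 - 384390/(-624/679) = -317096/408347 - 384390*(-679/624) = -317096/408347 + 43500135/104 = 17763116648861/42468088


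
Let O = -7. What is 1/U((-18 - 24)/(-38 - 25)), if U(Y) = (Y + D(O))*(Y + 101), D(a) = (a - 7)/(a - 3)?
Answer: 9/1891 ≈ 0.0047594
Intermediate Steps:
D(a) = (-7 + a)/(-3 + a)
U(Y) = (101 + Y)*(7/5 + Y) (U(Y) = (Y + (-7 - 7)/(-3 - 7))*(Y + 101) = (Y - 14/(-10))*(101 + Y) = (Y - 1/10*(-14))*(101 + Y) = (Y + 7/5)*(101 + Y) = (7/5 + Y)*(101 + Y) = (101 + Y)*(7/5 + Y))
1/U((-18 - 24)/(-38 - 25)) = 1/(707/5 + ((-18 - 24)/(-38 - 25))**2 + 512*((-18 - 24)/(-38 - 25))/5) = 1/(707/5 + (-42/(-63))**2 + 512*(-42/(-63))/5) = 1/(707/5 + (-42*(-1/63))**2 + 512*(-42*(-1/63))/5) = 1/(707/5 + (2/3)**2 + (512/5)*(2/3)) = 1/(707/5 + 4/9 + 1024/15) = 1/(1891/9) = 9/1891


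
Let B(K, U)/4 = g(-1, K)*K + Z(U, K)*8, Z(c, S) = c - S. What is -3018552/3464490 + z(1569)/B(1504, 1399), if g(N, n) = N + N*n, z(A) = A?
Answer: -911526313723/1045980343520 ≈ -0.87146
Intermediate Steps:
B(K, U) = -32*K + 32*U + 4*K*(-1 - K) (B(K, U) = 4*((-(1 + K))*K + (U - K)*8) = 4*((-1 - K)*K + (-8*K + 8*U)) = 4*(K*(-1 - K) + (-8*K + 8*U)) = 4*(-8*K + 8*U + K*(-1 - K)) = -32*K + 32*U + 4*K*(-1 - K))
-3018552/3464490 + z(1569)/B(1504, 1399) = -3018552/3464490 + 1569/(-36*1504 - 4*1504**2 + 32*1399) = -3018552*1/3464490 + 1569/(-54144 - 4*2262016 + 44768) = -503092/577415 + 1569/(-54144 - 9048064 + 44768) = -503092/577415 + 1569/(-9057440) = -503092/577415 + 1569*(-1/9057440) = -503092/577415 - 1569/9057440 = -911526313723/1045980343520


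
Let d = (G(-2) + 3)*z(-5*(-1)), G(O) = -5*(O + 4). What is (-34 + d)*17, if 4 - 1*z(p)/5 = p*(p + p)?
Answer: 26792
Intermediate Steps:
G(O) = -20 - 5*O (G(O) = -5*(4 + O) = -20 - 5*O)
z(p) = 20 - 10*p² (z(p) = 20 - 5*p*(p + p) = 20 - 5*p*2*p = 20 - 10*p²)
d = 1610 (d = ((-20 - 5*(-2)) + 3)*(20 - 10*(-5*(-1))²) = ((-20 + 10) + 3)*(20 - 10*5²) = (-10 + 3)*(20 - 10*25) = -7*(20 - 250) = -7*(-230) = 1610)
(-34 + d)*17 = (-34 + 1610)*17 = 1576*17 = 26792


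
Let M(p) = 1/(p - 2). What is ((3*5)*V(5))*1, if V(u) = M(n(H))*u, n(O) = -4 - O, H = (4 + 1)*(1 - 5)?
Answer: 75/14 ≈ 5.3571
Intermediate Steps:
H = -20 (H = 5*(-4) = -20)
M(p) = 1/(-2 + p)
V(u) = u/14 (V(u) = u/(-2 + (-4 - 1*(-20))) = u/(-2 + (-4 + 20)) = u/(-2 + 16) = u/14)
((3*5)*V(5))*1 = ((3*5)*((1/14)*5))*1 = (15*(5/14))*1 = (75/14)*1 = 75/14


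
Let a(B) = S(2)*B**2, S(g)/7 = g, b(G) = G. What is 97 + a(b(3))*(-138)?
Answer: -17291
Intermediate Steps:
S(g) = 7*g
a(B) = 14*B**2 (a(B) = (7*2)*B**2 = 14*B**2)
97 + a(b(3))*(-138) = 97 + (14*3**2)*(-138) = 97 + (14*9)*(-138) = 97 + 126*(-138) = 97 - 17388 = -17291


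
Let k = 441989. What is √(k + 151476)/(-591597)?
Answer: -√593465/591597 ≈ -0.0013022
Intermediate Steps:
√(k + 151476)/(-591597) = √(441989 + 151476)/(-591597) = √593465*(-1/591597) = -√593465/591597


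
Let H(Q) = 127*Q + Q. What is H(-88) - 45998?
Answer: -57262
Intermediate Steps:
H(Q) = 128*Q
H(-88) - 45998 = 128*(-88) - 45998 = -11264 - 45998 = -57262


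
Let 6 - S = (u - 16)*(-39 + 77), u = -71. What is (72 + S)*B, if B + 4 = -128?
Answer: -446688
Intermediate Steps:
B = -132 (B = -4 - 128 = -132)
S = 3312 (S = 6 - (-71 - 16)*(-39 + 77) = 6 - (-87)*38 = 6 - 1*(-3306) = 6 + 3306 = 3312)
(72 + S)*B = (72 + 3312)*(-132) = 3384*(-132) = -446688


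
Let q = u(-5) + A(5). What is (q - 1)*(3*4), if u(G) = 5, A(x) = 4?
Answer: 96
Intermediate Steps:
q = 9 (q = 5 + 4 = 9)
(q - 1)*(3*4) = (9 - 1)*(3*4) = 8*12 = 96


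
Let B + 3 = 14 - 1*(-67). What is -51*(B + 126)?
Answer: -10404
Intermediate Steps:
B = 78 (B = -3 + (14 - 1*(-67)) = -3 + (14 + 67) = -3 + 81 = 78)
-51*(B + 126) = -51*(78 + 126) = -51*204 = -10404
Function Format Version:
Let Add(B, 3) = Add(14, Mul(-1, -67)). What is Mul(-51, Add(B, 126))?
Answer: -10404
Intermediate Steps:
B = 78 (B = Add(-3, Add(14, Mul(-1, -67))) = Add(-3, Add(14, 67)) = Add(-3, 81) = 78)
Mul(-51, Add(B, 126)) = Mul(-51, Add(78, 126)) = Mul(-51, 204) = -10404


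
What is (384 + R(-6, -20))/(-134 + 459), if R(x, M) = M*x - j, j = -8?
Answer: 512/325 ≈ 1.5754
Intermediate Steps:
R(x, M) = 8 + M*x (R(x, M) = M*x - 1*(-8) = M*x + 8 = 8 + M*x)
(384 + R(-6, -20))/(-134 + 459) = (384 + (8 - 20*(-6)))/(-134 + 459) = (384 + (8 + 120))/325 = (384 + 128)*(1/325) = 512*(1/325) = 512/325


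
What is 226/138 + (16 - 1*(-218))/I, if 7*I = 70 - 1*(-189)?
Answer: 20327/2553 ≈ 7.9620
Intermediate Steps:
I = 37 (I = (70 - 1*(-189))/7 = (70 + 189)/7 = (⅐)*259 = 37)
226/138 + (16 - 1*(-218))/I = 226/138 + (16 - 1*(-218))/37 = 226*(1/138) + (16 + 218)*(1/37) = 113/69 + 234*(1/37) = 113/69 + 234/37 = 20327/2553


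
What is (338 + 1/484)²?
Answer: 26762669649/234256 ≈ 1.1425e+5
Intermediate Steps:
(338 + 1/484)² = (163593/484)² = 26762669649/234256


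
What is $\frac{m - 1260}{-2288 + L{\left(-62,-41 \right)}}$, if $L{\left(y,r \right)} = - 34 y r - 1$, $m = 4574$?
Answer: $- \frac{3314}{88717} \approx -0.037355$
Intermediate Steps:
$L{\left(y,r \right)} = -1 - 34 r y$ ($L{\left(y,r \right)} = - 34 r y - 1 = -1 - 34 r y$)
$\frac{m - 1260}{-2288 + L{\left(-62,-41 \right)}} = \frac{4574 - 1260}{-2288 - \left(1 - -86428\right)} = \frac{3314}{-2288 - 86429} = \frac{3314}{-88717} = 3314 \left(- \frac{1}{88717}\right) = - \frac{3314}{88717}$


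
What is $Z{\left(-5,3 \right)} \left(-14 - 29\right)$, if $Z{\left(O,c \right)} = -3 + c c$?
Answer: $-258$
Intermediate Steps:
$Z{\left(O,c \right)} = -3 + c^{2}$
$Z{\left(-5,3 \right)} \left(-14 - 29\right) = \left(-3 + 3^{2}\right) \left(-14 - 29\right) = \left(-3 + 9\right) \left(-43\right) = 6 \left(-43\right) = -258$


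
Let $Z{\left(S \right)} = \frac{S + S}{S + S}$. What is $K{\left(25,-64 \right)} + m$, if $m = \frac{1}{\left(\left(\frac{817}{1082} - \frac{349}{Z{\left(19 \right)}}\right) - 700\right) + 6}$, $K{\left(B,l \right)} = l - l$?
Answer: $- \frac{1082}{1127709} \approx -0.00095947$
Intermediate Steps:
$Z{\left(S \right)} = 1$ ($Z{\left(S \right)} = \frac{2 S}{2 S} = 2 S \frac{1}{2 S} = 1$)
$K{\left(B,l \right)} = 0$
$m = - \frac{1082}{1127709}$ ($m = \frac{1}{\left(\left(\frac{817}{1082} - \frac{349}{1}\right) - 700\right) + 6} = \frac{1}{\left(\left(817 \cdot \frac{1}{1082} - 349\right) - 700\right) + 6} = \frac{1}{\left(\left(\frac{817}{1082} - 349\right) - 700\right) + 6} = \frac{1}{\left(- \frac{376801}{1082} - 700\right) + 6} = \frac{1}{- \frac{1134201}{1082} + 6} = \frac{1}{- \frac{1127709}{1082}} = - \frac{1082}{1127709} \approx -0.00095947$)
$K{\left(25,-64 \right)} + m = 0 - \frac{1082}{1127709} = - \frac{1082}{1127709}$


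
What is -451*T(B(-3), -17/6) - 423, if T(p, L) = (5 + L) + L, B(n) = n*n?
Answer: -367/3 ≈ -122.33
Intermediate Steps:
B(n) = n**2
T(p, L) = 5 + 2*L
-451*T(B(-3), -17/6) - 423 = -451*(5 + 2*(-17/6)) - 423 = -451*(5 - 17/3) - 423 = -451*(-2/3) - 423 = 902/3 - 423 = -367/3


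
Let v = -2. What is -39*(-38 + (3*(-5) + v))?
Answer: 2145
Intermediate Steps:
-39*(-38 + (3*(-5) + v)) = -39*(-38 + (3*(-5) - 2)) = -39*(-38 + (-15 - 2)) = -39*(-38 - 17) = -39*(-55) = 2145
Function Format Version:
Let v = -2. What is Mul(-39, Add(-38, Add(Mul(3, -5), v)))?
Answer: 2145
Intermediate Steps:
Mul(-39, Add(-38, Add(Mul(3, -5), v))) = Mul(-39, Add(-38, Add(Mul(3, -5), -2))) = Mul(-39, Add(-38, Add(-15, -2))) = Mul(-39, Add(-38, -17)) = Mul(-39, -55) = 2145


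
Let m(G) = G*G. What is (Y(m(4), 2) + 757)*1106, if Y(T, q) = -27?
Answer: 807380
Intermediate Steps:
m(G) = G**2
(Y(m(4), 2) + 757)*1106 = (-27 + 757)*1106 = 730*1106 = 807380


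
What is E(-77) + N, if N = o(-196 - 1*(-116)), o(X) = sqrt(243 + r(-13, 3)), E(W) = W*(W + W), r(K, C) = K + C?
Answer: 11858 + sqrt(233) ≈ 11873.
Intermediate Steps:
r(K, C) = C + K
E(W) = 2*W**2 (E(W) = W*(2*W) = 2*W**2)
o(X) = sqrt(233) (o(X) = sqrt(243 + (3 - 13)) = sqrt(243 - 10) = sqrt(233))
N = sqrt(233) ≈ 15.264
E(-77) + N = 2*(-77)**2 + sqrt(233) = 2*5929 + sqrt(233) = 11858 + sqrt(233)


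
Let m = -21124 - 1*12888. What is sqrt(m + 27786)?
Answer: I*sqrt(6226) ≈ 78.905*I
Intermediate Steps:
m = -34012 (m = -21124 - 12888 = -34012)
sqrt(m + 27786) = sqrt(-34012 + 27786) = sqrt(-6226) = I*sqrt(6226)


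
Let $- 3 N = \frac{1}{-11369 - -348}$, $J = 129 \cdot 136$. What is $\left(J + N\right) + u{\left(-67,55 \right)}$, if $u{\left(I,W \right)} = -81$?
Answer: $\frac{577379170}{33063} \approx 17463.0$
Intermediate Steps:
$J = 17544$
$N = \frac{1}{33063}$ ($N = - \frac{1}{3 \left(-11369 - -348\right)} = - \frac{1}{3 \left(-11369 + \left(-92 + 440\right)\right)} = - \frac{1}{3 \left(-11369 + 348\right)} = - \frac{1}{3 \left(-11021\right)} = \left(- \frac{1}{3}\right) \left(- \frac{1}{11021}\right) = \frac{1}{33063} \approx 3.0245 \cdot 10^{-5}$)
$\left(J + N\right) + u{\left(-67,55 \right)} = \left(17544 + \frac{1}{33063}\right) - 81 = \frac{580057273}{33063} - 81 = \frac{577379170}{33063}$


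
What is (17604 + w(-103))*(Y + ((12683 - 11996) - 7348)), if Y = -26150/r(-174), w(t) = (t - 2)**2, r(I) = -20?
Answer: -306530703/2 ≈ -1.5327e+8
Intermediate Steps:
w(t) = (-2 + t)**2
Y = 2615/2 (Y = -26150/(-20) = -26150*(-1/20) = 2615/2 ≈ 1307.5)
(17604 + w(-103))*(Y + ((12683 - 11996) - 7348)) = (17604 + (-2 - 103)**2)*(2615/2 + ((12683 - 11996) - 7348)) = (17604 + (-105)**2)*(2615/2 + (687 - 7348)) = (17604 + 11025)*(2615/2 - 6661) = 28629*(-10707/2) = -306530703/2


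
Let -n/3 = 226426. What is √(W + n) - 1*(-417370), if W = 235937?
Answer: 417370 + I*√443341 ≈ 4.1737e+5 + 665.84*I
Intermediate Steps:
n = -679278 (n = -3*226426 = -679278)
√(W + n) - 1*(-417370) = √(235937 - 679278) - 1*(-417370) = √(-443341) + 417370 = I*√443341 + 417370 = 417370 + I*√443341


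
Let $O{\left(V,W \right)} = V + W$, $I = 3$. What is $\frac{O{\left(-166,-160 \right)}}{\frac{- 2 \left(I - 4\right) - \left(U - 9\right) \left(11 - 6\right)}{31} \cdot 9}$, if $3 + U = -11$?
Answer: $- \frac{10106}{1053} \approx -9.5973$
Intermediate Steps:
$U = -14$ ($U = -3 - 11 = -14$)
$\frac{O{\left(-166,-160 \right)}}{\frac{- 2 \left(I - 4\right) - \left(U - 9\right) \left(11 - 6\right)}{31} \cdot 9} = \frac{-166 - 160}{\frac{- 2 \left(3 - 4\right) - \left(-14 - 9\right) \left(11 - 6\right)}{31} \cdot 9} = - \frac{326}{\frac{\left(-2\right) \left(-1\right) - \left(-23\right) 5}{31} \cdot 9} = - \frac{326}{\frac{2 - -115}{31} \cdot 9} = - \frac{326}{\frac{2 + 115}{31} \cdot 9} = - \frac{326}{\frac{1}{31} \cdot 117 \cdot 9} = - \frac{326}{\frac{117}{31} \cdot 9} = - \frac{326}{\frac{1053}{31}} = \left(-326\right) \frac{31}{1053} = - \frac{10106}{1053}$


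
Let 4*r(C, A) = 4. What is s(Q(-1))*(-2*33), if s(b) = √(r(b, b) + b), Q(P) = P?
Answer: 0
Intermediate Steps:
r(C, A) = 1 (r(C, A) = (¼)*4 = 1)
s(b) = √(1 + b)
s(Q(-1))*(-2*33) = √(1 - 1)*(-2*33) = √0*(-66) = 0*(-66) = 0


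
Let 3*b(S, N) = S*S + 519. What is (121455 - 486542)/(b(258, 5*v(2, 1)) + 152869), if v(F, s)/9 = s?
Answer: -365087/175230 ≈ -2.0835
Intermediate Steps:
v(F, s) = 9*s
b(S, N) = 173 + S²/3 (b(S, N) = (S*S + 519)/3 = (S² + 519)/3 = (519 + S²)/3 = 173 + S²/3)
(121455 - 486542)/(b(258, 5*v(2, 1)) + 152869) = (121455 - 486542)/((173 + (⅓)*258²) + 152869) = -365087/((173 + (⅓)*66564) + 152869) = -365087/((173 + 22188) + 152869) = -365087/(22361 + 152869) = -365087/175230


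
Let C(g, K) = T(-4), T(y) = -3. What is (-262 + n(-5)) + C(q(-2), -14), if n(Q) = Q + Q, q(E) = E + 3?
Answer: -275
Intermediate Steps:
q(E) = 3 + E
n(Q) = 2*Q
C(g, K) = -3
(-262 + n(-5)) + C(q(-2), -14) = (-262 + 2*(-5)) - 3 = (-262 - 10) - 3 = -272 - 3 = -275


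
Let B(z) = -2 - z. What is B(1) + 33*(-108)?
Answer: -3567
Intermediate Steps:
B(1) + 33*(-108) = (-2 - 1*1) + 33*(-108) = (-2 - 1) - 3564 = -3 - 3564 = -3567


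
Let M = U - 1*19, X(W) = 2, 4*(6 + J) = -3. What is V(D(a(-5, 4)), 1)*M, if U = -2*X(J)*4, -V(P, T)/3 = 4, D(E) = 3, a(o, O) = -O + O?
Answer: 420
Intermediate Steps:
J = -27/4 (J = -6 + (1/4)*(-3) = -6 - 3/4 = -27/4 ≈ -6.7500)
a(o, O) = 0
V(P, T) = -12 (V(P, T) = -3*4 = -12)
U = -16 (U = -2*2*4 = -4*4 = -16)
M = -35 (M = -16 - 1*19 = -16 - 19 = -35)
V(D(a(-5, 4)), 1)*M = -12*(-35) = 420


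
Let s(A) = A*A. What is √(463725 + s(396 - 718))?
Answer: √567409 ≈ 753.27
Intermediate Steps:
s(A) = A²
√(463725 + s(396 - 718)) = √(463725 + (396 - 718)²) = √(463725 + (-322)²) = √(463725 + 103684) = √567409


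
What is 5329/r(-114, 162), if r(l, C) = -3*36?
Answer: -5329/108 ≈ -49.343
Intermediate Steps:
r(l, C) = -108
5329/r(-114, 162) = 5329/(-108) = 5329*(-1/108) = -5329/108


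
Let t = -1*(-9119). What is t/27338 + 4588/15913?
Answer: 270537391/435029594 ≈ 0.62188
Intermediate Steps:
t = 9119
t/27338 + 4588/15913 = 9119/27338 + 4588/15913 = 270537391/435029594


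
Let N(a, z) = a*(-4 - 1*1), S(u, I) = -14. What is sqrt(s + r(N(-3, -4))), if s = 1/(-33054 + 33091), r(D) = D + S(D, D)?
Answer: sqrt(1406)/37 ≈ 1.0134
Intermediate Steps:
N(a, z) = -5*a (N(a, z) = a*(-4 - 1) = a*(-5) = -5*a)
r(D) = -14 + D (r(D) = D - 14 = -14 + D)
s = 1/37 ≈ 0.027027
sqrt(s + r(N(-3, -4))) = sqrt(1/37 + (-14 - 5*(-3))) = sqrt(1/37 + (-14 + 15)) = sqrt(1/37 + 1) = sqrt(38/37) = sqrt(1406)/37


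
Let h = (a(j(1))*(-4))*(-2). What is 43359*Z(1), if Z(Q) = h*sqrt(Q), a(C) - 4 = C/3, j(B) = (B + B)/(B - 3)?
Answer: 1271864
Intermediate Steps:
j(B) = 2*B/(-3 + B) (j(B) = (2*B)/(-3 + B) = 2*B/(-3 + B))
a(C) = 4 + C/3
h = 88/3 (h = ((4 + (2*1/(-3 + 1))/3)*(-4))*(-2) = ((4 + (2*1/(-2))/3)*(-4))*(-2) = ((4 + (2*1*(-1/2))/3)*(-4))*(-2) = ((4 + (1/3)*(-1))*(-4))*(-2) = ((4 - 1/3)*(-4))*(-2) = ((11/3)*(-4))*(-2) = -44/3*(-2) = 88/3 ≈ 29.333)
Z(Q) = 88*sqrt(Q)/3
43359*Z(1) = 43359*(88*sqrt(1)/3) = 43359*((88/3)*1) = 43359*(88/3) = 1271864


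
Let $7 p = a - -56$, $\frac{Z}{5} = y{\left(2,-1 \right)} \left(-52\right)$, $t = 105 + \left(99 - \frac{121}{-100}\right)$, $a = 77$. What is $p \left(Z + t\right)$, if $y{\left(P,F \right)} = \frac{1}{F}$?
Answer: $\frac{883899}{100} \approx 8839.0$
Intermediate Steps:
$t = \frac{20521}{100}$ ($t = 105 + \left(99 - - \frac{121}{100}\right) = 105 + \left(99 + \frac{121}{100}\right) = 105 + \frac{10021}{100} = \frac{20521}{100} \approx 205.21$)
$Z = 260$ ($Z = 5 \frac{1}{-1} \left(-52\right) = 5 \left(\left(-1\right) \left(-52\right)\right) = 5 \cdot 52 = 260$)
$p = 19$ ($p = \frac{77 - -56}{7} = \frac{77 + 56}{7} = \frac{1}{7} \cdot 133 = 19$)
$p \left(Z + t\right) = 19 \left(260 + \frac{20521}{100}\right) = 19 \cdot \frac{46521}{100} = \frac{883899}{100}$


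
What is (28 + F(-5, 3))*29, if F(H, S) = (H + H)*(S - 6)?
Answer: 1682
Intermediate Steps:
F(H, S) = 2*H*(-6 + S) (F(H, S) = (2*H)*(-6 + S) = 2*H*(-6 + S))
(28 + F(-5, 3))*29 = (28 + 2*(-5)*(-6 + 3))*29 = (28 + 2*(-5)*(-3))*29 = (28 + 30)*29 = 58*29 = 1682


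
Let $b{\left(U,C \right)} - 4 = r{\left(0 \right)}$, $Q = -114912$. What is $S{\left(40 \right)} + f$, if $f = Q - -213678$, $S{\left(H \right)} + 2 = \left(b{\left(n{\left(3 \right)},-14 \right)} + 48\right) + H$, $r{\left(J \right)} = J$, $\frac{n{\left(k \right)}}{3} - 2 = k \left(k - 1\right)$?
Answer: $98856$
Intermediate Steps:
$n{\left(k \right)} = 6 + 3 k \left(-1 + k\right)$ ($n{\left(k \right)} = 6 + 3 k \left(k - 1\right) = 6 + 3 k \left(-1 + k\right)$)
$b{\left(U,C \right)} = 4$ ($b{\left(U,C \right)} = 4 + 0 = 4$)
$S{\left(H \right)} = 50 + H$ ($S{\left(H \right)} = -2 + \left(\left(4 + 48\right) + H\right) = -2 + \left(52 + H\right) = 50 + H$)
$f = 98766$ ($f = -114912 - -213678 = -114912 + 213678 = 98766$)
$S{\left(40 \right)} + f = \left(50 + 40\right) + 98766 = 90 + 98766 = 98856$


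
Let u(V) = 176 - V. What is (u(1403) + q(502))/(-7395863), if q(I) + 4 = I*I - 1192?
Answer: -249581/7395863 ≈ -0.033746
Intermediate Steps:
q(I) = -1196 + I² (q(I) = -4 + (I*I - 1192) = -4 + (I² - 1192) = -4 + (-1192 + I²) = -1196 + I²)
(u(1403) + q(502))/(-7395863) = ((176 - 1*1403) + (-1196 + 502²))/(-7395863) = ((176 - 1403) + (-1196 + 252004))*(-1/7395863) = (-1227 + 250808)*(-1/7395863) = 249581*(-1/7395863) = -249581/7395863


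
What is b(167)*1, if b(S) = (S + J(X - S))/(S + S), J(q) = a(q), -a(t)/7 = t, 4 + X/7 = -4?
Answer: 864/167 ≈ 5.1737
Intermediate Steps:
X = -56 (X = -28 + 7*(-4) = -28 - 28 = -56)
a(t) = -7*t
J(q) = -7*q
b(S) = (392 + 8*S)/(2*S) (b(S) = (S - 7*(-56 - S))/(S + S) = (S + (392 + 7*S))/((2*S)) = (392 + 8*S)*(1/(2*S)) = (392 + 8*S)/(2*S))
b(167)*1 = (4 + 196/167)*1 = (864/167)*1 = 864/167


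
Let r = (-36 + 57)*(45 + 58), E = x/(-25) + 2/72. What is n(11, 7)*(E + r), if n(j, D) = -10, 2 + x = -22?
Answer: -1947589/90 ≈ -21640.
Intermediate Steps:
x = -24 (x = -2 - 22 = -24)
E = 889/900 (E = -24/(-25) + 2/72 = -24*(-1/25) + 2*(1/72) = 24/25 + 1/36 = 889/900 ≈ 0.98778)
r = 2163 (r = 21*103 = 2163)
n(11, 7)*(E + r) = -10*(889/900 + 2163) = -10*1947589/900 = -1947589/90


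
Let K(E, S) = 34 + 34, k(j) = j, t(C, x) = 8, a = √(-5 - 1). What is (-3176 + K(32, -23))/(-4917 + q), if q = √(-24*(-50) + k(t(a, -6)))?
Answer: 15282036/24175681 + 6216*√302/24175681 ≈ 0.63659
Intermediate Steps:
a = I*√6 (a = √(-6) = I*√6 ≈ 2.4495*I)
q = 2*√302 (q = √(-24*(-50) + 8) = √(1200 + 8) = √1208 = 2*√302 ≈ 34.756)
K(E, S) = 68
(-3176 + K(32, -23))/(-4917 + q) = (-3176 + 68)/(-4917 + 2*√302) = -3108/(-4917 + 2*√302)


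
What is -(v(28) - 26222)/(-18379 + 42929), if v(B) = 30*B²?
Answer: 1351/12275 ≈ 0.11006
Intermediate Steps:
-(v(28) - 26222)/(-18379 + 42929) = -(30*28² - 26222)/(-18379 + 42929) = -(30*784 - 26222)/24550 = -(23520 - 26222)/24550 = -(-2702)/24550 = -1*(-1351/12275) = 1351/12275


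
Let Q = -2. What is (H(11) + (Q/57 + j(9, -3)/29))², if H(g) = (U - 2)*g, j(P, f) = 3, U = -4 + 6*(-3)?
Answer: 190339365841/2732409 ≈ 69660.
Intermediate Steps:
U = -22 (U = -4 - 18 = -22)
H(g) = -24*g (H(g) = (-22 - 2)*g = -24*g)
(H(11) + (Q/57 + j(9, -3)/29))² = (-24*11 + (-2/57 + 3/29))² = (-264 + (-2*1/57 + 3*(1/29)))² = (-264 + (-2/57 + 3/29))² = (-264 + 113/1653)² = (-436279/1653)² = 190339365841/2732409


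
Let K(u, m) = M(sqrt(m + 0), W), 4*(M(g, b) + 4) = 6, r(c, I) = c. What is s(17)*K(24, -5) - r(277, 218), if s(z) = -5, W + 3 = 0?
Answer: -529/2 ≈ -264.50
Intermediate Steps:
W = -3 (W = -3 + 0 = -3)
M(g, b) = -5/2 (M(g, b) = -4 + (1/4)*6 = -4 + 3/2 = -5/2)
K(u, m) = -5/2
s(17)*K(24, -5) - r(277, 218) = -5*(-5/2) - 1*277 = 25/2 - 277 = -529/2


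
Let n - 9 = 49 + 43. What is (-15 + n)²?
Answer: 7396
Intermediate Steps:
n = 101 (n = 9 + (49 + 43) = 9 + 92 = 101)
(-15 + n)² = (-15 + 101)² = 86² = 7396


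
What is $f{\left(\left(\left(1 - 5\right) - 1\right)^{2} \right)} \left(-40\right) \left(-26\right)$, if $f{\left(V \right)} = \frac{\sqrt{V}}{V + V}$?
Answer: $104$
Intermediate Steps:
$f{\left(V \right)} = \frac{1}{2 \sqrt{V}}$ ($f{\left(V \right)} = \frac{\sqrt{V}}{2 V} = \frac{1}{2 V} \sqrt{V} = \frac{1}{2 \sqrt{V}}$)
$f{\left(\left(\left(1 - 5\right) - 1\right)^{2} \right)} \left(-40\right) \left(-26\right) = \frac{1}{2 \cdot 5} \left(-40\right) \left(-26\right) = \frac{1}{2} \cdot \frac{1}{5} \left(-40\right) \left(-26\right) = \frac{1}{10} \left(-40\right) \left(-26\right) = \left(-4\right) \left(-26\right) = 104$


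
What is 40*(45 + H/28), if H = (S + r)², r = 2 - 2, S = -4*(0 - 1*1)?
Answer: 12760/7 ≈ 1822.9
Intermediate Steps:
S = 4 (S = -4*(0 - 1) = -4*(-1) = 4)
r = 0
H = 16 (H = (4 + 0)² = 4² = 16)
40*(45 + H/28) = 40*(45 + 16/28) = 40*(45 + 16*(1/28)) = 40*(45 + 4/7) = 40*(319/7) = 12760/7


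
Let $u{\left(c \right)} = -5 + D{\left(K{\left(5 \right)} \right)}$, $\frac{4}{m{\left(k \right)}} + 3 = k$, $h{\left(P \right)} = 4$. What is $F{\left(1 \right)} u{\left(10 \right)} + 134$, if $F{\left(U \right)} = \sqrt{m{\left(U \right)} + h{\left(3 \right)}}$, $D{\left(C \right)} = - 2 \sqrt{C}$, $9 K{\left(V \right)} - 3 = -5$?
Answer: $134 - 5 \sqrt{2} - \frac{4 i}{3} \approx 126.93 - 1.3333 i$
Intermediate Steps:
$K{\left(V \right)} = - \frac{2}{9}$ ($K{\left(V \right)} = \frac{1}{3} + \frac{1}{9} \left(-5\right) = \frac{1}{3} - \frac{5}{9} = - \frac{2}{9}$)
$m{\left(k \right)} = \frac{4}{-3 + k}$
$F{\left(U \right)} = \sqrt{4 + \frac{4}{-3 + U}}$ ($F{\left(U \right)} = \sqrt{\frac{4}{-3 + U} + 4} = \sqrt{4 + \frac{4}{-3 + U}}$)
$u{\left(c \right)} = -5 - \frac{2 i \sqrt{2}}{3}$ ($u{\left(c \right)} = -5 - 2 \sqrt{- \frac{2}{9}} = -5 - 2 \frac{i \sqrt{2}}{3} = -5 - \frac{2 i \sqrt{2}}{3}$)
$F{\left(1 \right)} u{\left(10 \right)} + 134 = 2 \sqrt{\frac{-2 + 1}{-3 + 1}} \left(-5 - \frac{2 i \sqrt{2}}{3}\right) + 134 = 2 \sqrt{\frac{1}{-2} \left(-1\right)} \left(-5 - \frac{2 i \sqrt{2}}{3}\right) + 134 = 2 \sqrt{\left(- \frac{1}{2}\right) \left(-1\right)} \left(-5 - \frac{2 i \sqrt{2}}{3}\right) + 134 = \frac{2}{\sqrt{2}} \left(-5 - \frac{2 i \sqrt{2}}{3}\right) + 134 = 2 \frac{\sqrt{2}}{2} \left(-5 - \frac{2 i \sqrt{2}}{3}\right) + 134 = \sqrt{2} \left(-5 - \frac{2 i \sqrt{2}}{3}\right) + 134 = 134 + \sqrt{2} \left(-5 - \frac{2 i \sqrt{2}}{3}\right)$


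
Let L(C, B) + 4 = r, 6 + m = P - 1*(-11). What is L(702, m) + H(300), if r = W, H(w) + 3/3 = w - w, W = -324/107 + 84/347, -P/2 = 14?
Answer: -289085/37129 ≈ -7.7860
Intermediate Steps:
P = -28 (P = -2*14 = -28)
W = -103440/37129 (W = -324*1/107 + 84*(1/347) = -324/107 + 84/347 = -103440/37129 ≈ -2.7860)
m = -23 (m = -6 + (-28 - 1*(-11)) = -6 + (-28 + 11) = -6 - 17 = -23)
H(w) = -1 (H(w) = -1 + (w - w) = -1 + 0 = -1)
r = -103440/37129 ≈ -2.7860
L(C, B) = -251956/37129 (L(C, B) = -4 - 103440/37129 = -251956/37129)
L(702, m) + H(300) = -251956/37129 - 1 = -289085/37129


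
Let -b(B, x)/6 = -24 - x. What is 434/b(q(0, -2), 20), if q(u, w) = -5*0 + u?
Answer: 217/132 ≈ 1.6439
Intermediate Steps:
q(u, w) = u (q(u, w) = 0 + u = u)
b(B, x) = 144 + 6*x (b(B, x) = -6*(-24 - x) = 144 + 6*x)
434/b(q(0, -2), 20) = 434/(144 + 6*20) = 434/(144 + 120) = 434/264 = 434*(1/264) = 217/132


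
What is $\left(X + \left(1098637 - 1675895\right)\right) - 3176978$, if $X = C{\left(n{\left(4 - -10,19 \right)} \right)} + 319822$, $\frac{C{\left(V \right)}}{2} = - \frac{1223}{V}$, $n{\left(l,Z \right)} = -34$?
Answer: $- \frac{58383815}{17} \approx -3.4343 \cdot 10^{6}$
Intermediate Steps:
$C{\left(V \right)} = - \frac{2446}{V}$ ($C{\left(V \right)} = 2 \left(- \frac{1223}{V}\right) = - \frac{2446}{V}$)
$X = \frac{5438197}{17}$ ($X = - \frac{2446}{-34} + 319822 = \left(-2446\right) \left(- \frac{1}{34}\right) + 319822 = \frac{1223}{17} + 319822 = \frac{5438197}{17} \approx 3.1989 \cdot 10^{5}$)
$\left(X + \left(1098637 - 1675895\right)\right) - 3176978 = \left(\frac{5438197}{17} + \left(1098637 - 1675895\right)\right) - 3176978 = \left(\frac{5438197}{17} - 577258\right) - 3176978 = - \frac{4375189}{17} - 3176978 = - \frac{58383815}{17}$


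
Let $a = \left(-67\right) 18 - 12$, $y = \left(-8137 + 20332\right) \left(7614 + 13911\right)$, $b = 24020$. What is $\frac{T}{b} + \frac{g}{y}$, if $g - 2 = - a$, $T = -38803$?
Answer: $- \frac{407426253509}{252207477900} \approx -1.6154$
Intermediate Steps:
$y = 262497375$ ($y = 12195 \cdot 21525 = 262497375$)
$a = -1218$ ($a = -1206 - 12 = -1218$)
$g = 1220$ ($g = 2 - -1218 = 2 + 1218 = 1220$)
$\frac{T}{b} + \frac{g}{y} = - \frac{38803}{24020} + \frac{1220}{262497375} = \left(-38803\right) \frac{1}{24020} + 1220 \cdot \frac{1}{262497375} = - \frac{38803}{24020} + \frac{244}{52499475} = - \frac{407426253509}{252207477900}$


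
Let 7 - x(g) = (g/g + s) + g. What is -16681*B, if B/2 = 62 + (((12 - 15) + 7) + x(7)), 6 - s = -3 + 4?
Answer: -2001720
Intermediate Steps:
s = 5 (s = 6 - (-3 + 4) = 6 - 1*1 = 6 - 1 = 5)
x(g) = 1 - g (x(g) = 7 - ((g/g + 5) + g) = 7 - ((1 + 5) + g) = 7 - (6 + g) = 7 + (-6 - g) = 1 - g)
B = 120 (B = 2*(62 + (((12 - 15) + 7) + (1 - 1*7))) = 2*(62 + ((-3 + 7) + (1 - 7))) = 2*(62 + (4 - 6)) = 2*(62 - 2) = 2*60 = 120)
-16681*B = -16681*120 = -2001720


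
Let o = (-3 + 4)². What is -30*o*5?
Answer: -150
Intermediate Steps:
o = 1 (o = 1² = 1)
-30*o*5 = -30*1*5 = -30*5 = -150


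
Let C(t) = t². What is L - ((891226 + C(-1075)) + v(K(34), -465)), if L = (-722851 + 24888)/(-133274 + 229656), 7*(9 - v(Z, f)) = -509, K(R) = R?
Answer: -1381017167819/674674 ≈ -2.0469e+6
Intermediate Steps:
v(Z, f) = 572/7 (v(Z, f) = 9 - ⅐*(-509) = 9 + 509/7 = 572/7)
L = -697963/96382 ≈ -7.2416
L - ((891226 + C(-1075)) + v(K(34), -465)) = -697963/96382 - ((891226 + (-1075)²) + 572/7) = -697963/96382 - ((891226 + 1155625) + 572/7) = -697963/96382 - (2046851 + 572/7) = -697963/96382 - 1*14328529/7 = -697963/96382 - 14328529/7 = -1381017167819/674674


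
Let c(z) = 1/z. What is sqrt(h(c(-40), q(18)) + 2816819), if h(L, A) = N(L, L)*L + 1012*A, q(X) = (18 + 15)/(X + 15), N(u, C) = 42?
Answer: 13*sqrt(1667355)/10 ≈ 1678.6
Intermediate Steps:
q(X) = 33/(15 + X)
h(L, A) = 42*L + 1012*A
sqrt(h(c(-40), q(18)) + 2816819) = sqrt((42/(-40) + 1012*(33/(15 + 18))) + 2816819) = sqrt((42*(-1/40) + 1012*(33/33)) + 2816819) = sqrt((-21/20 + 1012*(33*(1/33))) + 2816819) = sqrt((-21/20 + 1012*1) + 2816819) = sqrt((-21/20 + 1012) + 2816819) = sqrt(20219/20 + 2816819) = sqrt(56356599/20) = 13*sqrt(1667355)/10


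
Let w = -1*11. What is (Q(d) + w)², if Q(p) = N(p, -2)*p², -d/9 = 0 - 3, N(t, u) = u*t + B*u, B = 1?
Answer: 1667497225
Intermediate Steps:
N(t, u) = u + t*u (N(t, u) = u*t + 1*u = t*u + u = u + t*u)
d = 27 (d = -9*(0 - 3) = -9*(-3) = 27)
w = -11
Q(p) = p²*(-2 - 2*p) (Q(p) = (-2*(1 + p))*p² = (-2 - 2*p)*p² = p²*(-2 - 2*p))
(Q(d) + w)² = (2*27²*(-1 - 1*27) - 11)² = (2*729*(-1 - 27) - 11)² = (2*729*(-28) - 11)² = (-40824 - 11)² = (-40835)² = 1667497225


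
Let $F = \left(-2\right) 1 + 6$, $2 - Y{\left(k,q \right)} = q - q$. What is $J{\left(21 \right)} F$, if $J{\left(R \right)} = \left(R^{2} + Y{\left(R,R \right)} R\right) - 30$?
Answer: $1812$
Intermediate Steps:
$Y{\left(k,q \right)} = 2$ ($Y{\left(k,q \right)} = 2 - \left(q - q\right) = 2 - 0 = 2 + 0 = 2$)
$J{\left(R \right)} = -30 + R^{2} + 2 R$ ($J{\left(R \right)} = \left(R^{2} + 2 R\right) - 30 = -30 + R^{2} + 2 R$)
$F = 4$ ($F = -2 + 6 = 4$)
$J{\left(21 \right)} F = \left(-30 + 21^{2} + 2 \cdot 21\right) 4 = \left(-30 + 441 + 42\right) 4 = 453 \cdot 4 = 1812$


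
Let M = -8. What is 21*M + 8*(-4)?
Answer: -200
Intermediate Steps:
21*M + 8*(-4) = 21*(-8) + 8*(-4) = -168 - 32 = -200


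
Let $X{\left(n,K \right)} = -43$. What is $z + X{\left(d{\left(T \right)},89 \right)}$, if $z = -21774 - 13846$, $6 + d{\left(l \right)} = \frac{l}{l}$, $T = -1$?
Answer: $-35663$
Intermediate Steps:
$d{\left(l \right)} = -5$ ($d{\left(l \right)} = -6 + \frac{l}{l} = -6 + 1 = -5$)
$z = -35620$
$z + X{\left(d{\left(T \right)},89 \right)} = -35620 - 43 = -35663$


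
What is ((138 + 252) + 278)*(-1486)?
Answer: -992648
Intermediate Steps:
((138 + 252) + 278)*(-1486) = (390 + 278)*(-1486) = 668*(-1486) = -992648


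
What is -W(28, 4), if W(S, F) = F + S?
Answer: -32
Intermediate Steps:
-W(28, 4) = -(4 + 28) = -1*32 = -32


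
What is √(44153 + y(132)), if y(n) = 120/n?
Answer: √5342623/11 ≈ 210.13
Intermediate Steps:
√(44153 + y(132)) = √(44153 + 120/132) = √(44153 + 120*(1/132)) = √(44153 + 10/11) = √(485693/11) = √5342623/11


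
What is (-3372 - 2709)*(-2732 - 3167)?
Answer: 35871819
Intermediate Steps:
(-3372 - 2709)*(-2732 - 3167) = -6081*(-5899) = 35871819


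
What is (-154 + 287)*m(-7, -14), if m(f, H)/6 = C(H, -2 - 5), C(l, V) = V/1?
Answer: -5586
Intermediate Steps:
C(l, V) = V (C(l, V) = V*1 = V)
m(f, H) = -42 (m(f, H) = 6*(-2 - 5) = 6*(-7) = -42)
(-154 + 287)*m(-7, -14) = (-154 + 287)*(-42) = 133*(-42) = -5586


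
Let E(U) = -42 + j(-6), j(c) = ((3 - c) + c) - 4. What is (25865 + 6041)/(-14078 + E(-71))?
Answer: -31906/14121 ≈ -2.2595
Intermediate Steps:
j(c) = -1 (j(c) = 3 - 4 = -1)
E(U) = -43 (E(U) = -42 - 1 = -43)
(25865 + 6041)/(-14078 + E(-71)) = (25865 + 6041)/(-14078 - 43) = 31906/(-14121) = 31906*(-1/14121) = -31906/14121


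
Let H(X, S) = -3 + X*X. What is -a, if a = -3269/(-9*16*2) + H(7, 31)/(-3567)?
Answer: -3882425/342432 ≈ -11.338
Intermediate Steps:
H(X, S) = -3 + X²
a = 3882425/342432 (a = -3269/(-9*16*2) + (-3 + 7²)/(-3567) = -3269/((-144*2)) + (-3 + 49)*(-1/3567) = -3269/(-288) + 46*(-1/3567) = -3269*(-1/288) - 46/3567 = 3269/288 - 46/3567 = 3882425/342432 ≈ 11.338)
-a = -1*3882425/342432 = -3882425/342432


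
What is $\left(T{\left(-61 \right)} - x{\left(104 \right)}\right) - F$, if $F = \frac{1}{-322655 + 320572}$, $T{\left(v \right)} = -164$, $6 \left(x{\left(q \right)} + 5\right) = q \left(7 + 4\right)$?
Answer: $- \frac{2185064}{6249} \approx -349.67$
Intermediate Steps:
$x{\left(q \right)} = -5 + \frac{11 q}{6}$ ($x{\left(q \right)} = -5 + \frac{q \left(7 + 4\right)}{6} = -5 + \frac{q 11}{6} = -5 + \frac{11 q}{6}$)
$F = - \frac{1}{2083}$ ($F = \frac{1}{-2083} = - \frac{1}{2083} \approx -0.00048008$)
$\left(T{\left(-61 \right)} - x{\left(104 \right)}\right) - F = \left(-164 - \left(-5 + \frac{11}{6} \cdot 104\right)\right) - - \frac{1}{2083} = \left(-164 - \left(-5 + \frac{572}{3}\right)\right) + \frac{1}{2083} = \left(-164 - \frac{557}{3}\right) + \frac{1}{2083} = - \frac{1049}{3} + \frac{1}{2083} = - \frac{2185064}{6249}$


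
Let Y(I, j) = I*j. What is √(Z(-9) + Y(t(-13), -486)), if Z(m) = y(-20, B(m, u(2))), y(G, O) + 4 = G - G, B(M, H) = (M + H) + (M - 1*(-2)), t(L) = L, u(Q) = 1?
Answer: √6314 ≈ 79.461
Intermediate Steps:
B(M, H) = 2 + H + 2*M (B(M, H) = (H + M) + (M + 2) = (H + M) + (2 + M) = 2 + H + 2*M)
y(G, O) = -4 (y(G, O) = -4 + (G - G) = -4 + 0 = -4)
Z(m) = -4
√(Z(-9) + Y(t(-13), -486)) = √(-4 - 13*(-486)) = √(-4 + 6318) = √6314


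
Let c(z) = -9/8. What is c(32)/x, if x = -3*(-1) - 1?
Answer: -9/16 ≈ -0.56250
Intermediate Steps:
c(z) = -9/8 (c(z) = -9*⅛ = -9/8)
x = 2 (x = 3 - 1 = 2)
c(32)/x = -9/8/2 = -9/8*½ = -9/16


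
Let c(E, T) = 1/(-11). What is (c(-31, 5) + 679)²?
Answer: 55771024/121 ≈ 4.6092e+5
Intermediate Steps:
c(E, T) = -1/11
(c(-31, 5) + 679)² = (-1/11 + 679)² = (7468/11)² = 55771024/121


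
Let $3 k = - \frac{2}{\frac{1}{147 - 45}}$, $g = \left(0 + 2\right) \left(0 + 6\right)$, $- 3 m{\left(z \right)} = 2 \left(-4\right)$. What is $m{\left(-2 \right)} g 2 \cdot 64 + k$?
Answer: $4028$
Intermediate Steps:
$m{\left(z \right)} = \frac{8}{3}$ ($m{\left(z \right)} = - \frac{2 \left(-4\right)}{3} = \left(- \frac{1}{3}\right) \left(-8\right) = \frac{8}{3}$)
$g = 12$ ($g = 2 \cdot 6 = 12$)
$k = -68$ ($k = \frac{\left(-2\right) \frac{1}{\frac{1}{147 - 45}}}{3} = \frac{\left(-2\right) \frac{1}{\frac{1}{102}}}{3} = \frac{\left(-2\right) 102}{3} = \frac{1}{3} \left(-204\right) = -68$)
$m{\left(-2 \right)} g 2 \cdot 64 + k = \frac{8}{3} \cdot 12 \cdot 2 \cdot 64 - 68 = 32 \cdot 2 \cdot 64 - 68 = 64 \cdot 64 - 68 = 4096 - 68 = 4028$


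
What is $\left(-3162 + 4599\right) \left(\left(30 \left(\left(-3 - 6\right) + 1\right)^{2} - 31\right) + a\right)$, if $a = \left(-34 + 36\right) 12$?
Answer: $2748981$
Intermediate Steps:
$a = 24$ ($a = 2 \cdot 12 = 24$)
$\left(-3162 + 4599\right) \left(\left(30 \left(\left(-3 - 6\right) + 1\right)^{2} - 31\right) + a\right) = \left(-3162 + 4599\right) \left(\left(30 \left(\left(-3 - 6\right) + 1\right)^{2} - 31\right) + 24\right) = 1437 \left(\left(30 \left(\left(-3 - 6\right) + 1\right)^{2} - 31\right) + 24\right) = 1437 \left(\left(30 \left(-9 + 1\right)^{2} - 31\right) + 24\right) = 1437 \left(\left(30 \left(-8\right)^{2} - 31\right) + 24\right) = 1437 \left(\left(30 \cdot 64 - 31\right) + 24\right) = 1437 \left(\left(1920 - 31\right) + 24\right) = 1437 \left(1889 + 24\right) = 1437 \cdot 1913 = 2748981$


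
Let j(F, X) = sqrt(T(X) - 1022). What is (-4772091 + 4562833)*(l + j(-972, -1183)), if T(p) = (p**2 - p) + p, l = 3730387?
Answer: -780613322846 - 17368414*sqrt(203) ≈ -7.8086e+11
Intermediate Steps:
T(p) = p**2
j(F, X) = sqrt(-1022 + X**2) (j(F, X) = sqrt(X**2 - 1022) = sqrt(-1022 + X**2))
(-4772091 + 4562833)*(l + j(-972, -1183)) = (-4772091 + 4562833)*(3730387 + sqrt(-1022 + (-1183)**2)) = -209258*(3730387 + sqrt(-1022 + 1399489)) = -209258*(3730387 + sqrt(1398467)) = -209258*(3730387 + 83*sqrt(203)) = -780613322846 - 17368414*sqrt(203)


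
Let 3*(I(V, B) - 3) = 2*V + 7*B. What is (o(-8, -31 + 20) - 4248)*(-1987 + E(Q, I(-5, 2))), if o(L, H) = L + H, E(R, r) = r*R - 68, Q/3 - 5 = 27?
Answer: 6993613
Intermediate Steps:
Q = 96 (Q = 15 + 3*27 = 15 + 81 = 96)
I(V, B) = 3 + 2*V/3 + 7*B/3 (I(V, B) = 3 + (2*V + 7*B)/3 = 3 + (2*V/3 + 7*B/3) = 3 + 2*V/3 + 7*B/3)
E(R, r) = -68 + R*r (E(R, r) = R*r - 68 = -68 + R*r)
o(L, H) = H + L
(o(-8, -31 + 20) - 4248)*(-1987 + E(Q, I(-5, 2))) = (((-31 + 20) - 8) - 4248)*(-1987 + (-68 + 96*(3 + (2/3)*(-5) + (7/3)*2))) = ((-11 - 8) - 4248)*(-1987 + (-68 + 96*(3 - 10/3 + 14/3))) = (-19 - 4248)*(-1987 + (-68 + 96*(13/3))) = -4267*(-1987 + (-68 + 416)) = -4267*(-1987 + 348) = -4267*(-1639) = 6993613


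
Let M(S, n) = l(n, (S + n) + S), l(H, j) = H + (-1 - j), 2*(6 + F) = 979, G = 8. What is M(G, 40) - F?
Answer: -1001/2 ≈ -500.50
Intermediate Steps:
F = 967/2 (F = -6 + (½)*979 = -6 + 979/2 = 967/2 ≈ 483.50)
l(H, j) = -1 + H - j
M(S, n) = -1 - 2*S (M(S, n) = -1 + n - ((S + n) + S) = -1 + n - (n + 2*S) = -1 + n + (-n - 2*S) = -1 - 2*S)
M(G, 40) - F = (-1 - 2*8) - 1*967/2 = (-1 - 16) - 967/2 = -17 - 967/2 = -1001/2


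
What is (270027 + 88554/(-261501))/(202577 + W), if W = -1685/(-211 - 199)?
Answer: 275723992466/206855397531 ≈ 1.3329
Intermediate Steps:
W = 337/82 (W = -1685/(-410) = -1/410*(-1685) = 337/82 ≈ 4.1098)
(270027 + 88554/(-261501))/(202577 + W) = (270027 + 88554/(-261501))/(202577 + 337/82) = (270027 + 88554*(-1/261501))/(16611651/82) = (270027 - 29518/87167)*(82/16611651) = (23537413991/87167)*(82/16611651) = 275723992466/206855397531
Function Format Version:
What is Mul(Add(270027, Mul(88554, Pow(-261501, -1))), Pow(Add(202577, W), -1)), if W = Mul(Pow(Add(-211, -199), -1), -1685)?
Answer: Rational(275723992466, 206855397531) ≈ 1.3329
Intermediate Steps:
W = Rational(337, 82) (W = Mul(Pow(-410, -1), -1685) = Mul(Rational(-1, 410), -1685) = Rational(337, 82) ≈ 4.1098)
Mul(Add(270027, Mul(88554, Pow(-261501, -1))), Pow(Add(202577, W), -1)) = Mul(Add(270027, Mul(88554, Pow(-261501, -1))), Pow(Add(202577, Rational(337, 82)), -1)) = Mul(Add(270027, Mul(88554, Rational(-1, 261501))), Pow(Rational(16611651, 82), -1)) = Mul(Add(270027, Rational(-29518, 87167)), Rational(82, 16611651)) = Mul(Rational(23537413991, 87167), Rational(82, 16611651)) = Rational(275723992466, 206855397531)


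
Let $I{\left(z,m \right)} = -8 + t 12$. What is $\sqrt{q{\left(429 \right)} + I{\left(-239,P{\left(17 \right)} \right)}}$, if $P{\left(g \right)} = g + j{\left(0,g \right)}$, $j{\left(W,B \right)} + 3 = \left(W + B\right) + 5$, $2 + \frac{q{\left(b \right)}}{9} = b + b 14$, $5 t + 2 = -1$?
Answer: $\frac{\sqrt{1447045}}{5} \approx 240.59$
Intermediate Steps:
$t = - \frac{3}{5}$ ($t = - \frac{2}{5} + \frac{1}{5} \left(-1\right) = - \frac{2}{5} - \frac{1}{5} = - \frac{3}{5} \approx -0.6$)
$q{\left(b \right)} = -18 + 135 b$ ($q{\left(b \right)} = -18 + 9 \left(b + b 14\right) = -18 + 9 \left(b + 14 b\right) = -18 + 9 \cdot 15 b = -18 + 135 b$)
$j{\left(W,B \right)} = 2 + B + W$ ($j{\left(W,B \right)} = -3 + \left(\left(W + B\right) + 5\right) = -3 + \left(\left(B + W\right) + 5\right) = -3 + \left(5 + B + W\right) = 2 + B + W$)
$P{\left(g \right)} = 2 + 2 g$ ($P{\left(g \right)} = g + \left(2 + g + 0\right) = g + \left(2 + g\right) = 2 + 2 g$)
$I{\left(z,m \right)} = - \frac{76}{5}$ ($I{\left(z,m \right)} = -8 - \frac{36}{5} = - \frac{76}{5}$)
$\sqrt{q{\left(429 \right)} + I{\left(-239,P{\left(17 \right)} \right)}} = \sqrt{\left(-18 + 135 \cdot 429\right) - \frac{76}{5}} = \sqrt{\left(-18 + 57915\right) - \frac{76}{5}} = \sqrt{57897 - \frac{76}{5}} = \sqrt{\frac{289409}{5}} = \frac{\sqrt{1447045}}{5}$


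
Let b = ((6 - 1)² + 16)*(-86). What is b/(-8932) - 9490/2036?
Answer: -4849109/1136597 ≈ -4.2663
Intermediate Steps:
b = -3526 (b = (5² + 16)*(-86) = (25 + 16)*(-86) = 41*(-86) = -3526)
b/(-8932) - 9490/2036 = -3526/(-8932) - 9490/2036 = -3526*(-1/8932) - 9490*1/2036 = 1763/4466 - 4745/1018 = -4849109/1136597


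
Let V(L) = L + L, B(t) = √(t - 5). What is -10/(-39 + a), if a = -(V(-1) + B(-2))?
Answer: 185/688 - 5*I*√7/688 ≈ 0.2689 - 0.019228*I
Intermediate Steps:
B(t) = √(-5 + t)
V(L) = 2*L
a = 2 - I*√7 (a = -(2*(-1) + √(-5 - 2)) = -(-2 + √(-7)) = -(-2 + I*√7) = 2 - I*√7 ≈ 2.0 - 2.6458*I)
-10/(-39 + a) = -10/(-39 + (2 - I*√7)) = -10/(-37 - I*√7)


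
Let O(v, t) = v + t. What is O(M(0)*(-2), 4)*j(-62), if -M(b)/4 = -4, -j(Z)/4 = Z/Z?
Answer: 112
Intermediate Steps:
j(Z) = -4 (j(Z) = -4*Z/Z = -4*1 = -4)
M(b) = 16 (M(b) = -4*(-4) = 16)
O(v, t) = t + v
O(M(0)*(-2), 4)*j(-62) = (4 + 16*(-2))*(-4) = (4 - 32)*(-4) = -28*(-4) = 112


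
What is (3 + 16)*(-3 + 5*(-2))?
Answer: -247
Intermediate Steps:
(3 + 16)*(-3 + 5*(-2)) = 19*(-3 - 10) = 19*(-13) = -247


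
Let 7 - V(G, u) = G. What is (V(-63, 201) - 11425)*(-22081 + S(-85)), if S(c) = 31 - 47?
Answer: 250911435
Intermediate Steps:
V(G, u) = 7 - G
S(c) = -16
(V(-63, 201) - 11425)*(-22081 + S(-85)) = ((7 - 1*(-63)) - 11425)*(-22081 - 16) = ((7 + 63) - 11425)*(-22097) = (70 - 11425)*(-22097) = -11355*(-22097) = 250911435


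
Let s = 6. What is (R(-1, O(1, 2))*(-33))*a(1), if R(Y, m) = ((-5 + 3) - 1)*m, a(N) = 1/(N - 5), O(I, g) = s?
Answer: -297/2 ≈ -148.50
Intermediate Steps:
O(I, g) = 6
a(N) = 1/(-5 + N)
R(Y, m) = -3*m (R(Y, m) = (-2 - 1)*m = -3*m)
(R(-1, O(1, 2))*(-33))*a(1) = (-3*6*(-33))/(-5 + 1) = -18*(-33)/(-4) = 594*(-¼) = -297/2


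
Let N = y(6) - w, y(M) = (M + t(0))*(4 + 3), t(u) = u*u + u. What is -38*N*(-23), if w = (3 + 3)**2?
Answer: 5244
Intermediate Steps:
t(u) = u + u**2 (t(u) = u**2 + u = u + u**2)
y(M) = 7*M (y(M) = (M + 0*(1 + 0))*(4 + 3) = (M + 0*1)*7 = (M + 0)*7 = M*7 = 7*M)
w = 36 (w = 6**2 = 36)
N = 6 (N = 7*6 - 1*36 = 42 - 36 = 6)
-38*N*(-23) = -38*6*(-23) = -228*(-23) = 5244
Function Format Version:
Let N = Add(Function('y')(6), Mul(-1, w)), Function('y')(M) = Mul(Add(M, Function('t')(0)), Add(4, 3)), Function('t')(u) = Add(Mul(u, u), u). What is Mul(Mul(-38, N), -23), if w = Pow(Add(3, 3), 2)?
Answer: 5244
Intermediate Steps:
Function('t')(u) = Add(u, Pow(u, 2)) (Function('t')(u) = Add(Pow(u, 2), u) = Add(u, Pow(u, 2)))
Function('y')(M) = Mul(7, M) (Function('y')(M) = Mul(Add(M, Mul(0, Add(1, 0))), Add(4, 3)) = Mul(Add(M, Mul(0, 1)), 7) = Mul(Add(M, 0), 7) = Mul(M, 7) = Mul(7, M))
w = 36 (w = Pow(6, 2) = 36)
N = 6 (N = Add(Mul(7, 6), Mul(-1, 36)) = Add(42, -36) = 6)
Mul(Mul(-38, N), -23) = Mul(Mul(-38, 6), -23) = Mul(-228, -23) = 5244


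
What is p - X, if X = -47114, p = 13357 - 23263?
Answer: 37208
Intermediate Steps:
p = -9906
p - X = -9906 - 1*(-47114) = -9906 + 47114 = 37208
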